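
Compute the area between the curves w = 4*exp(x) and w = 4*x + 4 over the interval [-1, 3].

On [-1, 3], (4*exp(x)) - (4*x + 4) = -4*x + 4*exp(x) - 4 is ≥ 0 throughout, so the area is a single integral of |-4*x + 4*exp(x) - 4|.
∫[-1,3] (-4*x + 4*exp(x) - 4) dx = -32 - 4*exp(-1) + 4*exp(3).

-32 - 4*exp(-1) + 4*exp(3)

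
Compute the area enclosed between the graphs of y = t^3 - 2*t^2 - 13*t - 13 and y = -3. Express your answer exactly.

1741/12

Set the curves equal: t^3 - 2*t^2 - 13*t - 13 = -3, so t^3 - 2*t^2 - 13*t - 10 = 0, which factors as (t - 5)*(t + 1)*(t + 2) = 0. The curves meet at t = -2, -1, 5.
On [-2, -1], y = t^3 - 2*t^2 - 13*t - 13 is on top; that piece has area ∫[-2,-1] (t^3 - 2*t^2 - 13*t - 10) dt = 13/12.
On [-1, 5], y = -3 is on top; that piece has area ∫[-1,5] (-(t^3 - 2*t^2 - 13*t - 10)) dt = 144.
Total enclosed area = 13/12 + 144 = 1741/12.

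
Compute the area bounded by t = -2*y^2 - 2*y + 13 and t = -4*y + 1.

Both boundary curves give t as a function of y, so integrate with respect to y. Setting them equal: -2*y^2 + 2*y + 12 = 0, i.e. -2*(y - 3)*(y + 2) = 0, so they meet at y = -2, 3.
For y in [-2, 3], t = -2*y^2 - 2*y + 13 is on the right; area = ∫[-2,3] (-2*y^2 + 2*y + 12) dy = 125/3.

125/3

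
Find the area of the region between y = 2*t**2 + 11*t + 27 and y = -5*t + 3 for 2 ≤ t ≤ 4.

On [2, 4], (2*t**2 + 11*t + 27) - (-5*t + 3) = 2*t**2 + 16*t + 24 is ≥ 0 throughout, so the area is a single integral of |2*t**2 + 16*t + 24|.
∫[2,4] (2*t**2 + 16*t + 24) dt = 544/3.

544/3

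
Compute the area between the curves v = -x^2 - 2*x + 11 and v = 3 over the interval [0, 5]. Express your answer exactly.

136/3

The difference (-x^2 - 2*x + 11) - (3) = -x^2 - 2*x + 8 changes sign at x = 2 inside [0, 5], so split the integral there.
∫[0,2] (-x^2 - 2*x + 8) dx = 28/3.
∫[2,5] (-x^2 - 2*x + 8) dx = -36; the area of that piece is 36.
Total area = 28/3 + 36 = 136/3.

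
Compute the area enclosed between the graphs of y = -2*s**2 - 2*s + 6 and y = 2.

Set the curves equal: -2*s**2 - 2*s + 6 = 2, so -2*s**2 - 2*s + 4 = 0, which factors as -2*(s - 1)*(s + 2) = 0. The curves meet at s = -2, 1.
On [-2, 1], y = -2*s**2 - 2*s + 6 is on top; that piece has area ∫[-2,1] (-2*s**2 - 2*s + 4) ds = 9.

9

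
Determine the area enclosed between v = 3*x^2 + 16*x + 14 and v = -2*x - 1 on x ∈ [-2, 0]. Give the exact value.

The difference (3*x^2 + 16*x + 14) - (-2*x - 1) = 3*x^2 + 18*x + 15 changes sign at x = -1 inside [-2, 0], so split the integral there.
∫[-2,-1] (3*x^2 + 18*x + 15) dx = -5; the area of that piece is 5.
∫[-1,0] (3*x^2 + 18*x + 15) dx = 7.
Total area = 5 + 7 = 12.

12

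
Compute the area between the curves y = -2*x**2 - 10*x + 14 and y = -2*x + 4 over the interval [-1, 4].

272/3

The difference (-2*x**2 - 10*x + 14) - (-2*x + 4) = -2*x**2 - 8*x + 10 changes sign at x = 1 inside [-1, 4], so split the integral there.
∫[-1,1] (-2*x**2 - 8*x + 10) dx = 56/3.
∫[1,4] (-2*x**2 - 8*x + 10) dx = -72; the area of that piece is 72.
Total area = 56/3 + 72 = 272/3.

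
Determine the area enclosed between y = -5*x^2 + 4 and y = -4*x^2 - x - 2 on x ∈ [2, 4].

5

The difference (-5*x^2 + 4) - (-4*x^2 - x - 2) = -x^2 + x + 6 changes sign at x = 3 inside [2, 4], so split the integral there.
∫[2,3] (-x^2 + x + 6) dx = 13/6.
∫[3,4] (-x^2 + x + 6) dx = -17/6; the area of that piece is 17/6.
Total area = 13/6 + 17/6 = 5.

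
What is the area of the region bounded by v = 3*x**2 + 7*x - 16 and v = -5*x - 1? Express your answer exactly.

Set the curves equal: 3*x**2 + 7*x - 16 = -5*x - 1, so 3*x**2 + 12*x - 15 = 0, which factors as 3*(x - 1)*(x + 5) = 0. The curves meet at x = -5, 1.
On [-5, 1], v = -5*x - 1 is on top; that piece has area ∫[-5,1] (-(3*x**2 + 12*x - 15)) dx = 108.

108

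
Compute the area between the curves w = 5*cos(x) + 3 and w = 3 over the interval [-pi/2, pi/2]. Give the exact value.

10

On [-pi/2, pi/2], (5*cos(x) + 3) - (3) = 5*cos(x) is ≥ 0 throughout, so the area is a single integral of |5*cos(x)|.
∫[-pi/2,pi/2] (5*cos(x)) dx = 10.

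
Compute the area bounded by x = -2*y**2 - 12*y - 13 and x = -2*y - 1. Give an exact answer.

1/3

Both boundary curves give x as a function of y, so integrate with respect to y. Setting them equal: -2*y**2 - 10*y - 12 = 0, i.e. -2*(y + 2)*(y + 3) = 0, so they meet at y = -3, -2.
For y in [-3, -2], x = -2*y**2 - 12*y - 13 is on the right; area = ∫[-3,-2] (-2*y**2 - 10*y - 12) dy = 1/3.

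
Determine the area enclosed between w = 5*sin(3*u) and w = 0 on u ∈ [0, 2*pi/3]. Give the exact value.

20/3

The difference (5*sin(3*u)) - (0) = 5*sin(3*u) changes sign at u = pi/3 inside [0, 2*pi/3], so split the integral there.
∫[0,pi/3] (5*sin(3*u)) du = 10/3.
∫[pi/3,2*pi/3] (5*sin(3*u)) du = -10/3; the area of that piece is 10/3.
Total area = 10/3 + 10/3 = 20/3.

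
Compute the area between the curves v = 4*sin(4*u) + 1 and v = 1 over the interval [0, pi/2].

4

The difference (4*sin(4*u) + 1) - (1) = 4*sin(4*u) changes sign at u = pi/4 inside [0, pi/2], so split the integral there.
∫[0,pi/4] (4*sin(4*u)) du = 2.
∫[pi/4,pi/2] (4*sin(4*u)) du = -2; the area of that piece is 2.
Total area = 2 + 2 = 4.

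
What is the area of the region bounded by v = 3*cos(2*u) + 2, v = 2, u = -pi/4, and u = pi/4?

3

On [-pi/4, pi/4], (3*cos(2*u) + 2) - (2) = 3*cos(2*u) is ≥ 0 throughout, so the area is a single integral of |3*cos(2*u)|.
∫[-pi/4,pi/4] (3*cos(2*u)) du = 3.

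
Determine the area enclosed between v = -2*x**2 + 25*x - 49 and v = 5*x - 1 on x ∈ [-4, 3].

1400/3

On [-4, 3], (-2*x**2 + 25*x - 49) - (5*x - 1) = -2*x**2 + 20*x - 48 is ≤ 0 throughout, so the area is a single integral of |-2*x**2 + 20*x - 48|.
∫[-4,3] (-2*x**2 + 20*x - 48) dx = -1400/3; the area of that piece is 1400/3.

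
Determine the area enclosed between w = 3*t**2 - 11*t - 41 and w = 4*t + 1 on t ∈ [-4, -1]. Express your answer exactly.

The difference (3*t**2 - 11*t - 41) - (4*t + 1) = 3*t**2 - 15*t - 42 changes sign at t = -2 inside [-4, -1], so split the integral there.
∫[-4,-2] (3*t**2 - 15*t - 42) dt = 62.
∫[-2,-1] (3*t**2 - 15*t - 42) dt = -25/2; the area of that piece is 25/2.
Total area = 62 + 25/2 = 149/2.

149/2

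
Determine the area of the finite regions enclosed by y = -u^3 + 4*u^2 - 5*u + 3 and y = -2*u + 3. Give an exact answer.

Set the curves equal: -u^3 + 4*u^2 - 5*u + 3 = -2*u + 3, so -u^3 + 4*u^2 - 3*u = 0, which factors as -u*(u - 3)*(u - 1) = 0. The curves meet at u = 0, 1, 3.
On [0, 1], y = -2*u + 3 is on top; that piece has area ∫[0,1] (-(-u^3 + 4*u^2 - 3*u)) du = 5/12.
On [1, 3], y = -u^3 + 4*u^2 - 5*u + 3 is on top; that piece has area ∫[1,3] (-u^3 + 4*u^2 - 3*u) du = 8/3.
Total enclosed area = 5/12 + 8/3 = 37/12.

37/12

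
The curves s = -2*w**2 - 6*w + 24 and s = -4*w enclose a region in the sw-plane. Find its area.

343/3

Both boundary curves give s as a function of w, so integrate with respect to w. Setting them equal: -2*w**2 - 2*w + 24 = 0, i.e. -2*(w - 3)*(w + 4) = 0, so they meet at w = -4, 3.
For w in [-4, 3], s = -2*w**2 - 6*w + 24 is on the right; area = ∫[-4,3] (-2*w**2 - 2*w + 24) dw = 343/3.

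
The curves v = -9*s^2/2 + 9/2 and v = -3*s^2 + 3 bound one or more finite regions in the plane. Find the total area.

2

Set the curves equal: -9*s^2/2 + 9/2 = -3*s^2 + 3, so -3*s^2/2 + 3/2 = 0, which factors as -3*(s - 1)*(s + 1)/2 = 0. The curves meet at s = -1, 1.
On [-1, 1], v = -9*s^2/2 + 9/2 is on top; that piece has area ∫[-1,1] (-3*s^2/2 + 3/2) ds = 2.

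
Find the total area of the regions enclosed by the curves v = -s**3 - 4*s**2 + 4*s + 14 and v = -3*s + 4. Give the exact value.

Set the curves equal: -s**3 - 4*s**2 + 4*s + 14 = -3*s + 4, so -s**3 - 4*s**2 + 7*s + 10 = 0, which factors as -(s - 2)*(s + 1)*(s + 5) = 0. The curves meet at s = -5, -1, 2.
On [-5, -1], v = -3*s + 4 is on top; that piece has area ∫[-5,-1] (-(-s**3 - 4*s**2 + 7*s + 10)) ds = 160/3.
On [-1, 2], v = -s**3 - 4*s**2 + 4*s + 14 is on top; that piece has area ∫[-1,2] (-s**3 - 4*s**2 + 7*s + 10) ds = 99/4.
Total enclosed area = 160/3 + 99/4 = 937/12.

937/12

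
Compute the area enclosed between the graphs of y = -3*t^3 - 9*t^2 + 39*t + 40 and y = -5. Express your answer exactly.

Set the curves equal: -3*t^3 - 9*t^2 + 39*t + 40 = -5, so -3*t^3 - 9*t^2 + 39*t + 45 = 0, which factors as -3*(t - 3)*(t + 1)*(t + 5) = 0. The curves meet at t = -5, -1, 3.
On [-5, -1], y = -5 is on top; that piece has area ∫[-5,-1] (-(-3*t^3 - 9*t^2 + 39*t + 45)) dt = 192.
On [-1, 3], y = -3*t^3 - 9*t^2 + 39*t + 40 is on top; that piece has area ∫[-1,3] (-3*t^3 - 9*t^2 + 39*t + 45) dt = 192.
Total enclosed area = 192 + 192 = 384.

384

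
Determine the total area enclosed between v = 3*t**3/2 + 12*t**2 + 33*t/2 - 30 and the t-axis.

443/4

The curve meets the t-axis where 3*t**3/2 + 12*t**2 + 33*t/2 - 30 = 0, i.e. 3*(t - 1)*(t + 4)*(t + 5)/2 = 0, at t = -5, -4, 1.
On [-5, -4] the curve lies above the axis; ∫[-5,-4] (3*t**3/2 + 12*t**2 + 33*t/2 - 30) dt = 11/8, giving area 11/8.
On [-4, 1] the curve lies below the axis; ∫[-4,1] (3*t**3/2 + 12*t**2 + 33*t/2 - 30) dt = -875/8, giving area 875/8.
Total area = 11/8 + 875/8 = 443/4.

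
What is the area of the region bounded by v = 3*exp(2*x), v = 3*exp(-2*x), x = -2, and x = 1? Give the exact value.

-6 + 3*exp(-4)/2 + 3*exp(-2)/2 + 3*exp(2)/2 + 3*exp(4)/2

The difference (3*exp(2*x)) - (3*exp(-2*x)) = 3*exp(2*x) - 3*exp(-2*x) changes sign at x = 0 inside [-2, 1], so split the integral there.
∫[-2,0] (3*exp(2*x) - 3*exp(-2*x)) dx = -3*exp(4)/2 - 3*exp(-4)/2 + 3; the area of that piece is -3 + 3*exp(-4)/2 + 3*exp(4)/2.
∫[0,1] (3*exp(2*x) - 3*exp(-2*x)) dx = -3 + 3*exp(-2)/2 + 3*exp(2)/2.
Total area = (-3 + 3*exp(-4)/2 + 3*exp(4)/2) + (-3 + 3*exp(-2)/2 + 3*exp(2)/2) = -6 + 3*exp(-4)/2 + 3*exp(-2)/2 + 3*exp(2)/2 + 3*exp(4)/2.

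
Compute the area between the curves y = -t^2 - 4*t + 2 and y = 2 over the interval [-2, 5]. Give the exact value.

97

The difference (-t^2 - 4*t + 2) - (2) = -t^2 - 4*t changes sign at t = 0 inside [-2, 5], so split the integral there.
∫[-2,0] (-t^2 - 4*t) dt = 16/3.
∫[0,5] (-t^2 - 4*t) dt = -275/3; the area of that piece is 275/3.
Total area = 16/3 + 275/3 = 97.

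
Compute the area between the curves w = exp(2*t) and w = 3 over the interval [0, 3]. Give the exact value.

The difference (exp(2*t)) - (3) = exp(2*t) - 3 changes sign at t = log(3)/2 inside [0, 3], so split the integral there.
∫[0,log(3)/2] (exp(2*t) - 3) dt = 1 - 3*log(3)/2; the area of that piece is -1 + 3*log(3)/2.
∫[log(3)/2,3] (exp(2*t) - 3) dt = -21/2 + 3*log(3)/2 + exp(6)/2.
Total area = (-1 + 3*log(3)/2) + (-21/2 + 3*log(3)/2 + exp(6)/2) = -23/2 + 3*log(3) + exp(6)/2.

-23/2 + 3*log(3) + exp(6)/2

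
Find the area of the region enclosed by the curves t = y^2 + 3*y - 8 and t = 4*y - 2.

Both boundary curves give t as a function of y, so integrate with respect to y. Setting them equal: y^2 - y - 6 = 0, i.e. (y - 3)*(y + 2) = 0, so they meet at y = -2, 3.
For y in [-2, 3], t = y^2 + 3*y - 8 is on the left; area = ∫[-2,3] (-(y^2 - y - 6)) dy = 125/6.

125/6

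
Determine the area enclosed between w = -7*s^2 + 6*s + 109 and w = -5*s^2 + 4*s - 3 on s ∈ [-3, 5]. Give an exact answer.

2432/3

On [-3, 5], (-7*s^2 + 6*s + 109) - (-5*s^2 + 4*s - 3) = -2*s^2 + 2*s + 112 is ≥ 0 throughout, so the area is a single integral of |-2*s^2 + 2*s + 112|.
∫[-3,5] (-2*s^2 + 2*s + 112) ds = 2432/3.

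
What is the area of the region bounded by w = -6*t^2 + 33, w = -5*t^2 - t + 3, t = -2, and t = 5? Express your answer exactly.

On [-2, 5], (-6*t^2 + 33) - (-5*t^2 - t + 3) = -t^2 + t + 30 is ≥ 0 throughout, so the area is a single integral of |-t^2 + t + 30|.
∫[-2,5] (-t^2 + t + 30) dt = 1057/6.

1057/6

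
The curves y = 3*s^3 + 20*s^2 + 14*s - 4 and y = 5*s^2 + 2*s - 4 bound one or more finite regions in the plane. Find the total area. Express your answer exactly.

71/2

Set the curves equal: 3*s^3 + 20*s^2 + 14*s - 4 = 5*s^2 + 2*s - 4, so 3*s^3 + 15*s^2 + 12*s = 0, which factors as 3*s*(s + 1)*(s + 4) = 0. The curves meet at s = -4, -1, 0.
On [-4, -1], y = 3*s^3 + 20*s^2 + 14*s - 4 is on top; that piece has area ∫[-4,-1] (3*s^3 + 15*s^2 + 12*s) ds = 135/4.
On [-1, 0], y = 5*s^2 + 2*s - 4 is on top; that piece has area ∫[-1,0] (-(3*s^3 + 15*s^2 + 12*s)) ds = 7/4.
Total enclosed area = 135/4 + 7/4 = 71/2.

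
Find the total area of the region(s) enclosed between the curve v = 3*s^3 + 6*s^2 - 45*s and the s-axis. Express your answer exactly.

The curve meets the s-axis where 3*s^3 + 6*s^2 - 45*s = 0, i.e. 3*s*(s - 3)*(s + 5) = 0, at s = -5, 0, 3.
On [-5, 0] the curve lies above the axis; ∫[-5,0] (3*s^3 + 6*s^2 - 45*s) ds = 1375/4, giving area 1375/4.
On [0, 3] the curve lies below the axis; ∫[0,3] (3*s^3 + 6*s^2 - 45*s) ds = -351/4, giving area 351/4.
Total area = 1375/4 + 351/4 = 863/2.

863/2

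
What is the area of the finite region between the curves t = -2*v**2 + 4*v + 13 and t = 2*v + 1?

Both boundary curves give t as a function of v, so integrate with respect to v. Setting them equal: -2*v**2 + 2*v + 12 = 0, i.e. -2*(v - 3)*(v + 2) = 0, so they meet at v = -2, 3.
For v in [-2, 3], t = -2*v**2 + 4*v + 13 is on the right; area = ∫[-2,3] (-2*v**2 + 2*v + 12) dv = 125/3.

125/3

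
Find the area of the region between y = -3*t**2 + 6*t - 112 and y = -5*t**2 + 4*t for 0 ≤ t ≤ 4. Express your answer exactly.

1168/3

On [0, 4], (-3*t**2 + 6*t - 112) - (-5*t**2 + 4*t) = 2*t**2 + 2*t - 112 is ≤ 0 throughout, so the area is a single integral of |2*t**2 + 2*t - 112|.
∫[0,4] (2*t**2 + 2*t - 112) dt = -1168/3; the area of that piece is 1168/3.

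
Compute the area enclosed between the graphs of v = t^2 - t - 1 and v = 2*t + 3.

125/6

Set the curves equal: t^2 - t - 1 = 2*t + 3, so t^2 - 3*t - 4 = 0, which factors as (t - 4)*(t + 1) = 0. The curves meet at t = -1, 4.
On [-1, 4], v = 2*t + 3 is on top; that piece has area ∫[-1,4] (-(t^2 - 3*t - 4)) dt = 125/6.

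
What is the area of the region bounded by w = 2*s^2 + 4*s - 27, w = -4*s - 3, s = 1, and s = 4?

The difference (2*s^2 + 4*s - 27) - (-4*s - 3) = 2*s^2 + 8*s - 24 changes sign at s = 2 inside [1, 4], so split the integral there.
∫[1,2] (2*s^2 + 8*s - 24) ds = -22/3; the area of that piece is 22/3.
∫[2,4] (2*s^2 + 8*s - 24) ds = 112/3.
Total area = 22/3 + 112/3 = 134/3.

134/3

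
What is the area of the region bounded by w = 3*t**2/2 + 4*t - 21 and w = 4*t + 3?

Set the curves equal: 3*t**2/2 + 4*t - 21 = 4*t + 3, so 3*t**2/2 - 24 = 0, which factors as 3*(t - 4)*(t + 4)/2 = 0. The curves meet at t = -4, 4.
On [-4, 4], w = 4*t + 3 is on top; that piece has area ∫[-4,4] (-(3*t**2/2 - 24)) dt = 128.

128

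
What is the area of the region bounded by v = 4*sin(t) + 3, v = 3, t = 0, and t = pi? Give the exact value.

8

On [0, pi], (4*sin(t) + 3) - (3) = 4*sin(t) is ≥ 0 throughout, so the area is a single integral of |4*sin(t)|.
∫[0,pi] (4*sin(t)) dt = 8.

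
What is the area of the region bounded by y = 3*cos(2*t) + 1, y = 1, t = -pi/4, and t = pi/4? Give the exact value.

On [-pi/4, pi/4], (3*cos(2*t) + 1) - (1) = 3*cos(2*t) is ≥ 0 throughout, so the area is a single integral of |3*cos(2*t)|.
∫[-pi/4,pi/4] (3*cos(2*t)) dt = 3.

3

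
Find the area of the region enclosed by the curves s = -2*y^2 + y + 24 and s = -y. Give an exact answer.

Both boundary curves give s as a function of y, so integrate with respect to y. Setting them equal: -2*y^2 + 2*y + 24 = 0, i.e. -2*(y - 4)*(y + 3) = 0, so they meet at y = -3, 4.
For y in [-3, 4], s = -2*y^2 + y + 24 is on the right; area = ∫[-3,4] (-2*y^2 + 2*y + 24) dy = 343/3.

343/3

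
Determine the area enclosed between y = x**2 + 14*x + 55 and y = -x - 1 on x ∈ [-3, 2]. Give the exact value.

1525/6

On [-3, 2], (x**2 + 14*x + 55) - (-x - 1) = x**2 + 15*x + 56 is ≥ 0 throughout, so the area is a single integral of |x**2 + 15*x + 56|.
∫[-3,2] (x**2 + 15*x + 56) dx = 1525/6.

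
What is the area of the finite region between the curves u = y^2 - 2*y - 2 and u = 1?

Both boundary curves give u as a function of y, so integrate with respect to y. Setting them equal: y^2 - 2*y - 3 = 0, i.e. (y - 3)*(y + 1) = 0, so they meet at y = -1, 3.
For y in [-1, 3], u = y^2 - 2*y - 2 is on the left; area = ∫[-1,3] (-(y^2 - 2*y - 3)) dy = 32/3.

32/3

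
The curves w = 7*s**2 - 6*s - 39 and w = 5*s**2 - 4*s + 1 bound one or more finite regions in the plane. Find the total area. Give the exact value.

243

Set the curves equal: 7*s**2 - 6*s - 39 = 5*s**2 - 4*s + 1, so 2*s**2 - 2*s - 40 = 0, which factors as 2*(s - 5)*(s + 4) = 0. The curves meet at s = -4, 5.
On [-4, 5], w = 5*s**2 - 4*s + 1 is on top; that piece has area ∫[-4,5] (-(2*s**2 - 2*s - 40)) ds = 243.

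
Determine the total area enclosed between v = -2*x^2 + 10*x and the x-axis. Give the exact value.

The curve meets the x-axis where -2*x^2 + 10*x = 0, i.e. -2*x*(x - 5) = 0, at x = 0, 5.
On [0, 5] the curve lies above the axis; ∫[0,5] (-2*x^2 + 10*x) dx = 125/3, giving area 125/3.

125/3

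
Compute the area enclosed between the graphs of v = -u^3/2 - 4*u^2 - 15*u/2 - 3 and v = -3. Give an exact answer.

Set the curves equal: -u^3/2 - 4*u^2 - 15*u/2 - 3 = -3, so -u^3/2 - 4*u^2 - 15*u/2 = 0, which factors as -u*(u + 3)*(u + 5)/2 = 0. The curves meet at u = -5, -3, 0.
On [-5, -3], v = -3 is on top; that piece has area ∫[-5,-3] (-(-u^3/2 - 4*u^2 - 15*u/2)) du = 8/3.
On [-3, 0], v = -u^3/2 - 4*u^2 - 15*u/2 - 3 is on top; that piece has area ∫[-3,0] (-u^3/2 - 4*u^2 - 15*u/2) du = 63/8.
Total enclosed area = 8/3 + 63/8 = 253/24.

253/24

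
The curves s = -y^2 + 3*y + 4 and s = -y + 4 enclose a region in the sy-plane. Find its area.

32/3

Both boundary curves give s as a function of y, so integrate with respect to y. Setting them equal: -y^2 + 4*y = 0, i.e. -y*(y - 4) = 0, so they meet at y = 0, 4.
For y in [0, 4], s = -y^2 + 3*y + 4 is on the right; area = ∫[0,4] (-y^2 + 4*y) dy = 32/3.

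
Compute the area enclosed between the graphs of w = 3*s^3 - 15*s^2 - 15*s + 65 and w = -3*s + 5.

Set the curves equal: 3*s^3 - 15*s^2 - 15*s + 65 = -3*s + 5, so 3*s^3 - 15*s^2 - 12*s + 60 = 0, which factors as 3*(s - 5)*(s - 2)*(s + 2) = 0. The curves meet at s = -2, 2, 5.
On [-2, 2], w = 3*s^3 - 15*s^2 - 15*s + 65 is on top; that piece has area ∫[-2,2] (3*s^3 - 15*s^2 - 12*s + 60) ds = 160.
On [2, 5], w = -3*s + 5 is on top; that piece has area ∫[2,5] (-(3*s^3 - 15*s^2 - 12*s + 60)) ds = 297/4.
Total enclosed area = 160 + 297/4 = 937/4.

937/4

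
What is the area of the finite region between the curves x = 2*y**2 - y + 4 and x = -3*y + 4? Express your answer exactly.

1/3

Both boundary curves give x as a function of y, so integrate with respect to y. Setting them equal: 2*y**2 + 2*y = 0, i.e. 2*y*(y + 1) = 0, so they meet at y = -1, 0.
For y in [-1, 0], x = 2*y**2 - y + 4 is on the left; area = ∫[-1,0] (-(2*y**2 + 2*y)) dy = 1/3.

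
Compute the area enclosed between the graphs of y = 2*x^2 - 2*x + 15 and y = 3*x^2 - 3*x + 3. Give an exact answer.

Set the curves equal: 2*x^2 - 2*x + 15 = 3*x^2 - 3*x + 3, so -x^2 + x + 12 = 0, which factors as -(x - 4)*(x + 3) = 0. The curves meet at x = -3, 4.
On [-3, 4], y = 2*x^2 - 2*x + 15 is on top; that piece has area ∫[-3,4] (-x^2 + x + 12) dx = 343/6.

343/6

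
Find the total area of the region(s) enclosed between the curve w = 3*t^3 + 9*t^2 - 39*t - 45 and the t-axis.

The curve meets the t-axis where 3*t^3 + 9*t^2 - 39*t - 45 = 0, i.e. 3*(t - 3)*(t + 1)*(t + 5) = 0, at t = -5, -1, 3.
On [-5, -1] the curve lies above the axis; ∫[-5,-1] (3*t^3 + 9*t^2 - 39*t - 45) dt = 192, giving area 192.
On [-1, 3] the curve lies below the axis; ∫[-1,3] (3*t^3 + 9*t^2 - 39*t - 45) dt = -192, giving area 192.
Total area = 192 + 192 = 384.

384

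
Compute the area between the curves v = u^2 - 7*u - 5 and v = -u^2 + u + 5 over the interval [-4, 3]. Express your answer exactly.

The difference (u^2 - 7*u - 5) - (-u^2 + u + 5) = 2*u^2 - 8*u - 10 changes sign at u = -1 inside [-4, 3], so split the integral there.
∫[-4,-1] (2*u^2 - 8*u - 10) du = 72.
∫[-1,3] (2*u^2 - 8*u - 10) du = -160/3; the area of that piece is 160/3.
Total area = 72 + 160/3 = 376/3.

376/3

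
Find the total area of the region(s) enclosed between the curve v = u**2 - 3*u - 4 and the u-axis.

The curve meets the u-axis where u**2 - 3*u - 4 = 0, i.e. (u - 4)*(u + 1) = 0, at u = -1, 4.
On [-1, 4] the curve lies below the axis; ∫[-1,4] (u**2 - 3*u - 4) du = -125/6, giving area 125/6.

125/6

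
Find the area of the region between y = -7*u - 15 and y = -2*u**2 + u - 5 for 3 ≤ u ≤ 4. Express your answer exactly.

On [3, 4], (-7*u - 15) - (-2*u**2 + u - 5) = 2*u**2 - 8*u - 10 is ≤ 0 throughout, so the area is a single integral of |2*u**2 - 8*u - 10|.
∫[3,4] (2*u**2 - 8*u - 10) du = -40/3; the area of that piece is 40/3.

40/3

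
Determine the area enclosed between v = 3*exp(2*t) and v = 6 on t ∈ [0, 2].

-33/2 + 6*log(2) + 3*exp(4)/2

The difference (3*exp(2*t)) - (6) = 3*exp(2*t) - 6 changes sign at t = log(2)/2 inside [0, 2], so split the integral there.
∫[0,log(2)/2] (3*exp(2*t) - 6) dt = 3/2 - log(8); the area of that piece is -3/2 + log(8).
∫[log(2)/2,2] (3*exp(2*t) - 6) dt = -15 + 3*log(2) + 3*exp(4)/2.
Total area = (-3/2 + log(8)) + (-15 + 3*log(2) + 3*exp(4)/2) = -33/2 + 6*log(2) + 3*exp(4)/2.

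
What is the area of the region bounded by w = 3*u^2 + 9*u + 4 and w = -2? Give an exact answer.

Set the curves equal: 3*u^2 + 9*u + 4 = -2, so 3*u^2 + 9*u + 6 = 0, which factors as 3*(u + 1)*(u + 2) = 0. The curves meet at u = -2, -1.
On [-2, -1], w = -2 is on top; that piece has area ∫[-2,-1] (-(3*u^2 + 9*u + 6)) du = 1/2.

1/2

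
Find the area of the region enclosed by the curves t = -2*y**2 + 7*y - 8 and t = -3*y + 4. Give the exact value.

Both boundary curves give t as a function of y, so integrate with respect to y. Setting them equal: -2*y**2 + 10*y - 12 = 0, i.e. -2*(y - 3)*(y - 2) = 0, so they meet at y = 2, 3.
For y in [2, 3], t = -2*y**2 + 7*y - 8 is on the right; area = ∫[2,3] (-2*y**2 + 10*y - 12) dy = 1/3.

1/3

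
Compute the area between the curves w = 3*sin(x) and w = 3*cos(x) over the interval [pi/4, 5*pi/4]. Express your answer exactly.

6*sqrt(2)

On [pi/4, 5*pi/4], (3*sin(x)) - (3*cos(x)) = 3*sin(x) - 3*cos(x) is ≥ 0 throughout, so the area is a single integral of |3*sin(x) - 3*cos(x)|.
∫[pi/4,5*pi/4] (3*sin(x) - 3*cos(x)) dx = 6*sqrt(2).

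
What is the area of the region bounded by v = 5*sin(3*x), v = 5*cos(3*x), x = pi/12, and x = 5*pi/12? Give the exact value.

10*sqrt(2)/3

On [pi/12, 5*pi/12], (5*sin(3*x)) - (5*cos(3*x)) = 5*sin(3*x) - 5*cos(3*x) is ≥ 0 throughout, so the area is a single integral of |5*sin(3*x) - 5*cos(3*x)|.
∫[pi/12,5*pi/12] (5*sin(3*x) - 5*cos(3*x)) dx = 10*sqrt(2)/3.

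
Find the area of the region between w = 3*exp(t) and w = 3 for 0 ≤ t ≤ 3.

On [0, 3], (3*exp(t)) - (3) = 3*exp(t) - 3 is ≥ 0 throughout, so the area is a single integral of |3*exp(t) - 3|.
∫[0,3] (3*exp(t) - 3) dt = -12 + 3*exp(3).

-12 + 3*exp(3)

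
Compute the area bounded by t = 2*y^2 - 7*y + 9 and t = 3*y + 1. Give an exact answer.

9

Both boundary curves give t as a function of y, so integrate with respect to y. Setting them equal: 2*y^2 - 10*y + 8 = 0, i.e. 2*(y - 4)*(y - 1) = 0, so they meet at y = 1, 4.
For y in [1, 4], t = 2*y^2 - 7*y + 9 is on the left; area = ∫[1,4] (-(2*y^2 - 10*y + 8)) dy = 9.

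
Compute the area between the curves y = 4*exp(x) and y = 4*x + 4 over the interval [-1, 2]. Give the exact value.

-18 - 4*exp(-1) + 4*exp(2)

On [-1, 2], (4*exp(x)) - (4*x + 4) = -4*x + 4*exp(x) - 4 is ≥ 0 throughout, so the area is a single integral of |-4*x + 4*exp(x) - 4|.
∫[-1,2] (-4*x + 4*exp(x) - 4) dx = -18 - 4*exp(-1) + 4*exp(2).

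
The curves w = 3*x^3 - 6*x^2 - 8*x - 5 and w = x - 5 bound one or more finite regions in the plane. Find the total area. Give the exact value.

Set the curves equal: 3*x^3 - 6*x^2 - 8*x - 5 = x - 5, so 3*x^3 - 6*x^2 - 9*x = 0, which factors as 3*x*(x - 3)*(x + 1) = 0. The curves meet at x = -1, 0, 3.
On [-1, 0], w = 3*x^3 - 6*x^2 - 8*x - 5 is on top; that piece has area ∫[-1,0] (3*x^3 - 6*x^2 - 9*x) dx = 7/4.
On [0, 3], w = x - 5 is on top; that piece has area ∫[0,3] (-(3*x^3 - 6*x^2 - 9*x)) dx = 135/4.
Total enclosed area = 7/4 + 135/4 = 71/2.

71/2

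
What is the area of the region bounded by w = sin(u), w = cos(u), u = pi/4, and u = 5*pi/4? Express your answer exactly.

2*sqrt(2)

On [pi/4, 5*pi/4], (sin(u)) - (cos(u)) = sin(u) - cos(u) is ≥ 0 throughout, so the area is a single integral of |sin(u) - cos(u)|.
∫[pi/4,5*pi/4] (sin(u) - cos(u)) du = 2*sqrt(2).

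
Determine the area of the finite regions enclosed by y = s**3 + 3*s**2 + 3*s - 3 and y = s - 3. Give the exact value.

1/2

Set the curves equal: s**3 + 3*s**2 + 3*s - 3 = s - 3, so s**3 + 3*s**2 + 2*s = 0, which factors as s*(s + 1)*(s + 2) = 0. The curves meet at s = -2, -1, 0.
On [-2, -1], y = s**3 + 3*s**2 + 3*s - 3 is on top; that piece has area ∫[-2,-1] (s**3 + 3*s**2 + 2*s) ds = 1/4.
On [-1, 0], y = s - 3 is on top; that piece has area ∫[-1,0] (-(s**3 + 3*s**2 + 2*s)) ds = 1/4.
Total enclosed area = 1/4 + 1/4 = 1/2.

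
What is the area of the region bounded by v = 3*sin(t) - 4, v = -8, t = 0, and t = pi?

On [0, pi], (3*sin(t) - 4) - (-8) = 3*sin(t) + 4 is ≥ 0 throughout, so the area is a single integral of |3*sin(t) + 4|.
∫[0,pi] (3*sin(t) + 4) dt = 6 + 4*pi.

6 + 4*pi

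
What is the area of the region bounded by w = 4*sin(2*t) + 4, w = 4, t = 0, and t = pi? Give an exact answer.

The difference (4*sin(2*t) + 4) - (4) = 4*sin(2*t) changes sign at t = pi/2 inside [0, pi], so split the integral there.
∫[0,pi/2] (4*sin(2*t)) dt = 4.
∫[pi/2,pi] (4*sin(2*t)) dt = -4; the area of that piece is 4.
Total area = 4 + 4 = 8.

8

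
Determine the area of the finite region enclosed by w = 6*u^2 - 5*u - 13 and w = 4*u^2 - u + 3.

72

Set the curves equal: 6*u^2 - 5*u - 13 = 4*u^2 - u + 3, so 2*u^2 - 4*u - 16 = 0, which factors as 2*(u - 4)*(u + 2) = 0. The curves meet at u = -2, 4.
On [-2, 4], w = 4*u^2 - u + 3 is on top; that piece has area ∫[-2,4] (-(2*u^2 - 4*u - 16)) du = 72.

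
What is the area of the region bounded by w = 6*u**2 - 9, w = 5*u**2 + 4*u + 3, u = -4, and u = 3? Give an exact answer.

77

The difference (6*u**2 - 9) - (5*u**2 + 4*u + 3) = u**2 - 4*u - 12 changes sign at u = -2 inside [-4, 3], so split the integral there.
∫[-4,-2] (u**2 - 4*u - 12) du = 56/3.
∫[-2,3] (u**2 - 4*u - 12) du = -175/3; the area of that piece is 175/3.
Total area = 56/3 + 175/3 = 77.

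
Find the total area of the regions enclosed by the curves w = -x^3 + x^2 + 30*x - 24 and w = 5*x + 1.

1012/3

Set the curves equal: -x^3 + x^2 + 30*x - 24 = 5*x + 1, so -x^3 + x^2 + 25*x - 25 = 0, which factors as -(x - 5)*(x - 1)*(x + 5) = 0. The curves meet at x = -5, 1, 5.
On [-5, 1], w = 5*x + 1 is on top; that piece has area ∫[-5,1] (-(-x^3 + x^2 + 25*x - 25)) dx = 252.
On [1, 5], w = -x^3 + x^2 + 30*x - 24 is on top; that piece has area ∫[1,5] (-x^3 + x^2 + 25*x - 25) dx = 256/3.
Total enclosed area = 252 + 256/3 = 1012/3.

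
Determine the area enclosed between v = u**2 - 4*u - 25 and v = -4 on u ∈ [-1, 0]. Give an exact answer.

56/3

On [-1, 0], (u**2 - 4*u - 25) - (-4) = u**2 - 4*u - 21 is ≤ 0 throughout, so the area is a single integral of |u**2 - 4*u - 21|.
∫[-1,0] (u**2 - 4*u - 21) du = -56/3; the area of that piece is 56/3.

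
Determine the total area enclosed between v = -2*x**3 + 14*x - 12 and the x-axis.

The curve meets the x-axis where -2*x**3 + 14*x - 12 = 0, i.e. -2*(x - 2)*(x - 1)*(x + 3) = 0, at x = -3, 1, 2.
On [-3, 1] the curve lies below the axis; ∫[-3,1] (-2*x**3 + 14*x - 12) dx = -64, giving area 64.
On [1, 2] the curve lies above the axis; ∫[1,2] (-2*x**3 + 14*x - 12) dx = 3/2, giving area 3/2.
Total area = 64 + 3/2 = 131/2.

131/2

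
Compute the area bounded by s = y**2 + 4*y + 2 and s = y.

1/6

Both boundary curves give s as a function of y, so integrate with respect to y. Setting them equal: y**2 + 3*y + 2 = 0, i.e. (y + 1)*(y + 2) = 0, so they meet at y = -2, -1.
For y in [-2, -1], s = y**2 + 4*y + 2 is on the left; area = ∫[-2,-1] (-(y**2 + 3*y + 2)) dy = 1/6.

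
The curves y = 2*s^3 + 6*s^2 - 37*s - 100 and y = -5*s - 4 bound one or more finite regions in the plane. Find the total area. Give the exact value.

Set the curves equal: 2*s^3 + 6*s^2 - 37*s - 100 = -5*s - 4, so 2*s^3 + 6*s^2 - 32*s - 96 = 0, which factors as 2*(s - 4)*(s + 3)*(s + 4) = 0. The curves meet at s = -4, -3, 4.
On [-4, -3], y = 2*s^3 + 6*s^2 - 37*s - 100 is on top; that piece has area ∫[-4,-3] (2*s^3 + 6*s^2 - 32*s - 96) ds = 5/2.
On [-3, 4], y = -5*s - 4 is on top; that piece has area ∫[-3,4] (-(2*s^3 + 6*s^2 - 32*s - 96)) ds = 1029/2.
Total enclosed area = 5/2 + 1029/2 = 517.

517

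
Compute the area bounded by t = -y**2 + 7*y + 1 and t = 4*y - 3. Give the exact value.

Both boundary curves give t as a function of y, so integrate with respect to y. Setting them equal: -y**2 + 3*y + 4 = 0, i.e. -(y - 4)*(y + 1) = 0, so they meet at y = -1, 4.
For y in [-1, 4], t = -y**2 + 7*y + 1 is on the right; area = ∫[-1,4] (-y**2 + 3*y + 4) dy = 125/6.

125/6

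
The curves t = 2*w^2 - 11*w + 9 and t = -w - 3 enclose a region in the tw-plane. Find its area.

Both boundary curves give t as a function of w, so integrate with respect to w. Setting them equal: 2*w^2 - 10*w + 12 = 0, i.e. 2*(w - 3)*(w - 2) = 0, so they meet at w = 2, 3.
For w in [2, 3], t = 2*w^2 - 11*w + 9 is on the left; area = ∫[2,3] (-(2*w^2 - 10*w + 12)) dw = 1/3.

1/3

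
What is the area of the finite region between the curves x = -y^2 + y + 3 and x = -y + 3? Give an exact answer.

4/3

Both boundary curves give x as a function of y, so integrate with respect to y. Setting them equal: -y^2 + 2*y = 0, i.e. -y*(y - 2) = 0, so they meet at y = 0, 2.
For y in [0, 2], x = -y^2 + y + 3 is on the right; area = ∫[0,2] (-y^2 + 2*y) dy = 4/3.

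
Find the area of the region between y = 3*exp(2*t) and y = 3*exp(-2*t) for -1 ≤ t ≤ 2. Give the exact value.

-6 + 3*exp(-4)/2 + 3*exp(-2)/2 + 3*exp(2)/2 + 3*exp(4)/2

The difference (3*exp(2*t)) - (3*exp(-2*t)) = 3*exp(2*t) - 3*exp(-2*t) changes sign at t = 0 inside [-1, 2], so split the integral there.
∫[-1,0] (3*exp(2*t) - 3*exp(-2*t)) dt = -3*exp(2)/2 - 3*exp(-2)/2 + 3; the area of that piece is -3 + 3*exp(-2)/2 + 3*exp(2)/2.
∫[0,2] (3*exp(2*t) - 3*exp(-2*t)) dt = -3 + 3*exp(-4)/2 + 3*exp(4)/2.
Total area = (-3 + 3*exp(-2)/2 + 3*exp(2)/2) + (-3 + 3*exp(-4)/2 + 3*exp(4)/2) = -6 + 3*exp(-4)/2 + 3*exp(-2)/2 + 3*exp(2)/2 + 3*exp(4)/2.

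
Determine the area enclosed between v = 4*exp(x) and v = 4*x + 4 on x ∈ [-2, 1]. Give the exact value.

On [-2, 1], (4*exp(x)) - (4*x + 4) = -4*x + 4*exp(x) - 4 is ≥ 0 throughout, so the area is a single integral of |-4*x + 4*exp(x) - 4|.
∫[-2,1] (-4*x + 4*exp(x) - 4) dx = -6 - 4*exp(-2) + 4*exp(1).

-6 - 4*exp(-2) + 4*exp(1)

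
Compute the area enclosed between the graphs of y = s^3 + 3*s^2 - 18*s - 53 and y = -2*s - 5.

517/2

Set the curves equal: s^3 + 3*s^2 - 18*s - 53 = -2*s - 5, so s^3 + 3*s^2 - 16*s - 48 = 0, which factors as (s - 4)*(s + 3)*(s + 4) = 0. The curves meet at s = -4, -3, 4.
On [-4, -3], y = s^3 + 3*s^2 - 18*s - 53 is on top; that piece has area ∫[-4,-3] (s^3 + 3*s^2 - 16*s - 48) ds = 5/4.
On [-3, 4], y = -2*s - 5 is on top; that piece has area ∫[-3,4] (-(s^3 + 3*s^2 - 16*s - 48)) ds = 1029/4.
Total enclosed area = 5/4 + 1029/4 = 517/2.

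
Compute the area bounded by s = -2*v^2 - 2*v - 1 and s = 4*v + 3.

Both boundary curves give s as a function of v, so integrate with respect to v. Setting them equal: -2*v^2 - 6*v - 4 = 0, i.e. -2*(v + 1)*(v + 2) = 0, so they meet at v = -2, -1.
For v in [-2, -1], s = -2*v^2 - 2*v - 1 is on the right; area = ∫[-2,-1] (-2*v^2 - 6*v - 4) dv = 1/3.

1/3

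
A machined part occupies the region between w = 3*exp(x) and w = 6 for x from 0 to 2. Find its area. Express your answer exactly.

-21 + 12*log(2) + 3*exp(2)

The difference (3*exp(x)) - (6) = 3*exp(x) - 6 changes sign at x = log(2) inside [0, 2], so split the integral there.
∫[0,log(2)] (3*exp(x) - 6) dx = 3 - log(64); the area of that piece is -3 + log(64).
∫[log(2),2] (3*exp(x) - 6) dx = -18 + 6*log(2) + 3*exp(2).
Total area = (-3 + log(64)) + (-18 + 6*log(2) + 3*exp(2)) = -21 + 12*log(2) + 3*exp(2).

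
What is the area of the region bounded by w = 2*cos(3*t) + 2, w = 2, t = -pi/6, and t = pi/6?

4/3

On [-pi/6, pi/6], (2*cos(3*t) + 2) - (2) = 2*cos(3*t) is ≥ 0 throughout, so the area is a single integral of |2*cos(3*t)|.
∫[-pi/6,pi/6] (2*cos(3*t)) dt = 4/3.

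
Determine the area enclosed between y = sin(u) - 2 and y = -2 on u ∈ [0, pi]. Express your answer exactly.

2

On [0, pi], (sin(u) - 2) - (-2) = sin(u) is ≥ 0 throughout, so the area is a single integral of |sin(u)|.
∫[0,pi] (sin(u)) du = 2.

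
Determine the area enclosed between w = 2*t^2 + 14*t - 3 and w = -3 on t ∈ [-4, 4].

The difference (2*t^2 + 14*t - 3) - (-3) = 2*t^2 + 14*t changes sign at t = 0 inside [-4, 4], so split the integral there.
∫[-4,0] (2*t^2 + 14*t) dt = -208/3; the area of that piece is 208/3.
∫[0,4] (2*t^2 + 14*t) dt = 464/3.
Total area = 208/3 + 464/3 = 224.

224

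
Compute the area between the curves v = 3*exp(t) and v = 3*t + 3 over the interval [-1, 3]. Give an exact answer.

On [-1, 3], (3*exp(t)) - (3*t + 3) = -3*t + 3*exp(t) - 3 is ≥ 0 throughout, so the area is a single integral of |-3*t + 3*exp(t) - 3|.
∫[-1,3] (-3*t + 3*exp(t) - 3) dt = -24 - 3*exp(-1) + 3*exp(3).

-24 - 3*exp(-1) + 3*exp(3)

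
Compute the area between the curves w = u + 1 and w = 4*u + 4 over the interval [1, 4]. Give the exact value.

On [1, 4], (u + 1) - (4*u + 4) = -3*u - 3 is ≤ 0 throughout, so the area is a single integral of |-3*u - 3|.
∫[1,4] (-3*u - 3) du = -63/2; the area of that piece is 63/2.

63/2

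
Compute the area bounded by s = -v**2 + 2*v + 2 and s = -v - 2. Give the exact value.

125/6

Both boundary curves give s as a function of v, so integrate with respect to v. Setting them equal: -v**2 + 3*v + 4 = 0, i.e. -(v - 4)*(v + 1) = 0, so they meet at v = -1, 4.
For v in [-1, 4], s = -v**2 + 2*v + 2 is on the right; area = ∫[-1,4] (-v**2 + 3*v + 4) dv = 125/6.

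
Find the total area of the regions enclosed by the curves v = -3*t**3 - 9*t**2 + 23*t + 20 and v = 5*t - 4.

243/2

Set the curves equal: -3*t**3 - 9*t**2 + 23*t + 20 = 5*t - 4, so -3*t**3 - 9*t**2 + 18*t + 24 = 0, which factors as -3*(t - 2)*(t + 1)*(t + 4) = 0. The curves meet at t = -4, -1, 2.
On [-4, -1], v = 5*t - 4 is on top; that piece has area ∫[-4,-1] (-(-3*t**3 - 9*t**2 + 18*t + 24)) dt = 243/4.
On [-1, 2], v = -3*t**3 - 9*t**2 + 23*t + 20 is on top; that piece has area ∫[-1,2] (-3*t**3 - 9*t**2 + 18*t + 24) dt = 243/4.
Total enclosed area = 243/4 + 243/4 = 243/2.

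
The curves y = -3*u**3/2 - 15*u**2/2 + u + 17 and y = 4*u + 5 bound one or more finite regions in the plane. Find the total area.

Set the curves equal: -3*u**3/2 - 15*u**2/2 + u + 17 = 4*u + 5, so -3*u**3/2 - 15*u**2/2 - 3*u + 12 = 0, which factors as -3*(u - 1)*(u + 2)*(u + 4)/2 = 0. The curves meet at u = -4, -2, 1.
On [-4, -2], y = 4*u + 5 is on top; that piece has area ∫[-4,-2] (-(-3*u**3/2 - 15*u**2/2 - 3*u + 12)) du = 8.
On [-2, 1], y = -3*u**3/2 - 15*u**2/2 + u + 17 is on top; that piece has area ∫[-2,1] (-3*u**3/2 - 15*u**2/2 - 3*u + 12) du = 189/8.
Total enclosed area = 8 + 189/8 = 253/8.

253/8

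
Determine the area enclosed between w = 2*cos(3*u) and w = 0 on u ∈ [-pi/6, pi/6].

4/3

On [-pi/6, pi/6], (2*cos(3*u)) - (0) = 2*cos(3*u) is ≥ 0 throughout, so the area is a single integral of |2*cos(3*u)|.
∫[-pi/6,pi/6] (2*cos(3*u)) du = 4/3.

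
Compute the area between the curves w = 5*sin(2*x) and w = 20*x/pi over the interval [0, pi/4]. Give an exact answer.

5/2 - 5*pi/8

On [0, pi/4], (5*sin(2*x)) - (20*x/pi) = -20*x/pi + 5*sin(2*x) is ≥ 0 throughout, so the area is a single integral of |-20*x/pi + 5*sin(2*x)|.
∫[0,pi/4] (-20*x/pi + 5*sin(2*x)) dx = 5/2 - 5*pi/8.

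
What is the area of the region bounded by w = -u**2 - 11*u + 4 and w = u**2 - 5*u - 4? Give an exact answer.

125/3

Set the curves equal: -u**2 - 11*u + 4 = u**2 - 5*u - 4, so -2*u**2 - 6*u + 8 = 0, which factors as -2*(u - 1)*(u + 4) = 0. The curves meet at u = -4, 1.
On [-4, 1], w = -u**2 - 11*u + 4 is on top; that piece has area ∫[-4,1] (-2*u**2 - 6*u + 8) du = 125/3.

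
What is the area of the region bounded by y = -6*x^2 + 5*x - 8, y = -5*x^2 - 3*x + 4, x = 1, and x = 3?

4

The difference (-6*x^2 + 5*x - 8) - (-5*x^2 - 3*x + 4) = -x^2 + 8*x - 12 changes sign at x = 2 inside [1, 3], so split the integral there.
∫[1,2] (-x^2 + 8*x - 12) dx = -7/3; the area of that piece is 7/3.
∫[2,3] (-x^2 + 8*x - 12) dx = 5/3.
Total area = 7/3 + 5/3 = 4.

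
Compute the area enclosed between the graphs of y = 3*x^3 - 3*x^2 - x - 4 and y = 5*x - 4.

Set the curves equal: 3*x^3 - 3*x^2 - x - 4 = 5*x - 4, so 3*x^3 - 3*x^2 - 6*x = 0, which factors as 3*x*(x - 2)*(x + 1) = 0. The curves meet at x = -1, 0, 2.
On [-1, 0], y = 3*x^3 - 3*x^2 - x - 4 is on top; that piece has area ∫[-1,0] (3*x^3 - 3*x^2 - 6*x) dx = 5/4.
On [0, 2], y = 5*x - 4 is on top; that piece has area ∫[0,2] (-(3*x^3 - 3*x^2 - 6*x)) dx = 8.
Total enclosed area = 5/4 + 8 = 37/4.

37/4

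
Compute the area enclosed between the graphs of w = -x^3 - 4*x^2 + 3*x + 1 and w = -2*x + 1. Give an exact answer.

443/6

Set the curves equal: -x^3 - 4*x^2 + 3*x + 1 = -2*x + 1, so -x^3 - 4*x^2 + 5*x = 0, which factors as -x*(x - 1)*(x + 5) = 0. The curves meet at x = -5, 0, 1.
On [-5, 0], w = -2*x + 1 is on top; that piece has area ∫[-5,0] (-(-x^3 - 4*x^2 + 5*x)) dx = 875/12.
On [0, 1], w = -x^3 - 4*x^2 + 3*x + 1 is on top; that piece has area ∫[0,1] (-x^3 - 4*x^2 + 5*x) dx = 11/12.
Total enclosed area = 875/12 + 11/12 = 443/6.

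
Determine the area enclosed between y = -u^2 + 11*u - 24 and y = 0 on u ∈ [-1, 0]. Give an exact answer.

On [-1, 0], (-u^2 + 11*u - 24) - (0) = -u^2 + 11*u - 24 is ≤ 0 throughout, so the area is a single integral of |-u^2 + 11*u - 24|.
∫[-1,0] (-u^2 + 11*u - 24) du = -179/6; the area of that piece is 179/6.

179/6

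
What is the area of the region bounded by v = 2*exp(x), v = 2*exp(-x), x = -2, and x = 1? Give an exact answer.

The difference (2*exp(x)) - (2*exp(-x)) = 2*exp(x) - 2*exp(-x) changes sign at x = 0 inside [-2, 1], so split the integral there.
∫[-2,0] (2*exp(x) - 2*exp(-x)) dx = -2*exp(2) - 2*exp(-2) + 4; the area of that piece is -4 + 2*exp(-2) + 2*exp(2).
∫[0,1] (2*exp(x) - 2*exp(-x)) dx = -4 + 2*exp(-1) + 2*exp(1).
Total area = (-4 + 2*exp(-2) + 2*exp(2)) + (-4 + 2*exp(-1) + 2*exp(1)) = -8 + 2*exp(-2) + 2*exp(-1) + 2*exp(1) + 2*exp(2).

-8 + 2*exp(-2) + 2*exp(-1) + 2*exp(1) + 2*exp(2)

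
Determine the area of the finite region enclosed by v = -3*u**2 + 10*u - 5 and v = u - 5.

27/2

Set the curves equal: -3*u**2 + 10*u - 5 = u - 5, so -3*u**2 + 9*u = 0, which factors as -3*u*(u - 3) = 0. The curves meet at u = 0, 3.
On [0, 3], v = -3*u**2 + 10*u - 5 is on top; that piece has area ∫[0,3] (-3*u**2 + 9*u) du = 27/2.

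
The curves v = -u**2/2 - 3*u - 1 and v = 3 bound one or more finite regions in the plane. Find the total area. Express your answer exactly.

Set the curves equal: -u**2/2 - 3*u - 1 = 3, so -u**2/2 - 3*u - 4 = 0, which factors as -(u + 2)*(u + 4)/2 = 0. The curves meet at u = -4, -2.
On [-4, -2], v = -u**2/2 - 3*u - 1 is on top; that piece has area ∫[-4,-2] (-u**2/2 - 3*u - 4) du = 2/3.

2/3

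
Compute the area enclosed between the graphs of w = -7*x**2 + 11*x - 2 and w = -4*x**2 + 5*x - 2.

4

Set the curves equal: -7*x**2 + 11*x - 2 = -4*x**2 + 5*x - 2, so -3*x**2 + 6*x = 0, which factors as -3*x*(x - 2) = 0. The curves meet at x = 0, 2.
On [0, 2], w = -7*x**2 + 11*x - 2 is on top; that piece has area ∫[0,2] (-3*x**2 + 6*x) dx = 4.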